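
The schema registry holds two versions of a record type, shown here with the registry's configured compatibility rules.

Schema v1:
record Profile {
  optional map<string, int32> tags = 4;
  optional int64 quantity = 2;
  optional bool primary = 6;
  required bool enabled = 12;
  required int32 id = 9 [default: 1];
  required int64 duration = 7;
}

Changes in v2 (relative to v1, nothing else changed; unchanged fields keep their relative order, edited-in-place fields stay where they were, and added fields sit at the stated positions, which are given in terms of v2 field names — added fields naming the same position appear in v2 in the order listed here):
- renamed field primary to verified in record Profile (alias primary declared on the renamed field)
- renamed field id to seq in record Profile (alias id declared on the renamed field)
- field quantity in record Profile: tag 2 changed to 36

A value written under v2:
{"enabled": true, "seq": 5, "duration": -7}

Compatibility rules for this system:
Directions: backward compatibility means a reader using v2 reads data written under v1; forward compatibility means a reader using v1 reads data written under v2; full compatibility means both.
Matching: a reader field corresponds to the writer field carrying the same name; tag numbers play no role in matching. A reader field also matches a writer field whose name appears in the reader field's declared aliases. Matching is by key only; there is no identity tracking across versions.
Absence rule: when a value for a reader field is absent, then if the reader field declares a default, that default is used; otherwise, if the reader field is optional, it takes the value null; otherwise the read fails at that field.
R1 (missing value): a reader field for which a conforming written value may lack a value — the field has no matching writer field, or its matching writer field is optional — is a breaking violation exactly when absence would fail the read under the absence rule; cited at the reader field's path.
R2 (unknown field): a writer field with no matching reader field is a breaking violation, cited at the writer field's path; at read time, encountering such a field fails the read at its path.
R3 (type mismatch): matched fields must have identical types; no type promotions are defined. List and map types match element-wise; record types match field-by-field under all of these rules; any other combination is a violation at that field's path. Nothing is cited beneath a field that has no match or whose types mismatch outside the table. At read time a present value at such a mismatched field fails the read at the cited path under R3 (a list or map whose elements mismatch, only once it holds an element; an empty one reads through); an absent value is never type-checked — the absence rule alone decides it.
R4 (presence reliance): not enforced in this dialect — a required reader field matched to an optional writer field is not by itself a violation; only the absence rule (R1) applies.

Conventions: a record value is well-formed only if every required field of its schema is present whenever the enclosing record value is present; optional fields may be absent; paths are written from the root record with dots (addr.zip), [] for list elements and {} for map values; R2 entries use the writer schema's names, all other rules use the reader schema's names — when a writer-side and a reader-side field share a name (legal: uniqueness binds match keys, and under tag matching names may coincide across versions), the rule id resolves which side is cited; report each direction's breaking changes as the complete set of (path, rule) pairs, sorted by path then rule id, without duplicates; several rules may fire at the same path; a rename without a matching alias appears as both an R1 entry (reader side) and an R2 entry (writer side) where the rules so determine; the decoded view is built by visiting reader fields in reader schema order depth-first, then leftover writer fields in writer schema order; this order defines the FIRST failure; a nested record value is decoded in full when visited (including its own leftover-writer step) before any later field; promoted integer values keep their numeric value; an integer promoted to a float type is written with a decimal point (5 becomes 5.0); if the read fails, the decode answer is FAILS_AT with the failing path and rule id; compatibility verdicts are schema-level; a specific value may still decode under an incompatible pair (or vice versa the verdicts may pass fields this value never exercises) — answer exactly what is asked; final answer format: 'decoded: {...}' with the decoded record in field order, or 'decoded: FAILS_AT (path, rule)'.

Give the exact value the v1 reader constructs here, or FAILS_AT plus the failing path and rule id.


arrows below run writer -> reader for Profile
decoding the Profile value with the v1 reader:
  tags := null (absent, optional -> null)
  quantity := null (absent, optional -> null)
  primary := null (absent, optional -> null)
  enabled := true
  id := 1 (absent -> default)
  duration := -7
  read fails at seq under R2 (unknown field)
  => FAILS_AT (seq, R2)
remaining Profile differences; none change what is asked:
  renamed field primary to verified in record Profile (alias primary declared on the renamed field) -> matters for Profile compatibility verdicts, not for this value's decode
  field quantity in record Profile: tag 2 changed to 36 -> fires no rule on Profile under this dialect and leaves the result unchanged

decoded: FAILS_AT (seq, R2)


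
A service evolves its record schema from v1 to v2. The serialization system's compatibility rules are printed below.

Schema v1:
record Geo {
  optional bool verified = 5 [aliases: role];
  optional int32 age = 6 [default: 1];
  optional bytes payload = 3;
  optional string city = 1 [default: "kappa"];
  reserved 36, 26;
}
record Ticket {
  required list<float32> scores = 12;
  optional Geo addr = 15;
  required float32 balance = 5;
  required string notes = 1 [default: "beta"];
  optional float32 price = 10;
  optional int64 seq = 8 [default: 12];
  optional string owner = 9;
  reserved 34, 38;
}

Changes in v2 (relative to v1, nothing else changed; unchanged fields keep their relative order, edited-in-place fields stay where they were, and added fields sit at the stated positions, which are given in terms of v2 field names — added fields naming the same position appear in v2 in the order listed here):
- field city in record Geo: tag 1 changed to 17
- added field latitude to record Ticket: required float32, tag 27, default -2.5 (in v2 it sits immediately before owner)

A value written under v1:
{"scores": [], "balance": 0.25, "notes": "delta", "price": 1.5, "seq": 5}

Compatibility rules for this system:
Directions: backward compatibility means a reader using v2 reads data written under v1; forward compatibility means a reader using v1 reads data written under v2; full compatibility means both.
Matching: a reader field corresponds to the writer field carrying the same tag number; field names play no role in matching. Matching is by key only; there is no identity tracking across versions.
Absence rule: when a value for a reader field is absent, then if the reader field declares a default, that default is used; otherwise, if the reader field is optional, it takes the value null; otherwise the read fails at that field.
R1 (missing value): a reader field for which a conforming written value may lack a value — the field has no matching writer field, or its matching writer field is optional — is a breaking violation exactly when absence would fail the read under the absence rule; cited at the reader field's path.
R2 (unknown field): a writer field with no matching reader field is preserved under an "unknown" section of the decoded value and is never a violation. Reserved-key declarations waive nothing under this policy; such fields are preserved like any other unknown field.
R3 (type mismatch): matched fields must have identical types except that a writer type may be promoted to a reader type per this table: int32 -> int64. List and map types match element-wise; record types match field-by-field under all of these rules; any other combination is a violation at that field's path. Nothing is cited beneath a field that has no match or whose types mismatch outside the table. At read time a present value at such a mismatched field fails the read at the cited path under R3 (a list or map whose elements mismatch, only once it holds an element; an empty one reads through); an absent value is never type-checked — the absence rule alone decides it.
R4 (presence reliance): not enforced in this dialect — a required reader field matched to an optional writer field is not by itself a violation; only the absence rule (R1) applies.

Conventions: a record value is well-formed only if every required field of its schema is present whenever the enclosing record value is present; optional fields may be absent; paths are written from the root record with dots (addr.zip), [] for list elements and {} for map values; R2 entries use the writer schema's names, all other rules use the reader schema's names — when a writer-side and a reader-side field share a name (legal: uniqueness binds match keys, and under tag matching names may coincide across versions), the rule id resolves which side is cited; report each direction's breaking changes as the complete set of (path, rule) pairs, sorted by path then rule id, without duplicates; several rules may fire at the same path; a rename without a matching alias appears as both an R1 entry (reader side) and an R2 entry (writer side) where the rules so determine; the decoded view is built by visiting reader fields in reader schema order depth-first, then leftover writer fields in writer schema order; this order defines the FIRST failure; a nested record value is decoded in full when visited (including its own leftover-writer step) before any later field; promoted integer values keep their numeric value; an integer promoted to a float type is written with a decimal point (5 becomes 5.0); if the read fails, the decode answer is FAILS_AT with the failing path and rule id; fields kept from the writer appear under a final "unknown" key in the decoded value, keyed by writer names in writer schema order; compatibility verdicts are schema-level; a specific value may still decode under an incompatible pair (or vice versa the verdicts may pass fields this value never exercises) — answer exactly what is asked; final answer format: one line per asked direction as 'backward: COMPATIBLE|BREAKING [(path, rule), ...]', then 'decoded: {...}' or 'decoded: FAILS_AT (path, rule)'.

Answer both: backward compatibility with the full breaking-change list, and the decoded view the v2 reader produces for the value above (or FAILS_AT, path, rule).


the writer's type comes first in each Ticket pair
backward analysis of Ticket with v2 as reader and v1 as writer:
  scores: list<float32> -> list<float32>, writer required; from scores
  addr: Geo -> Geo, writer optional; from addr
  balance: float32 -> float32, writer required; from balance
  notes: string -> string, writer required; from notes
  price: float32 -> float32, writer optional; from price
  seq: int64 -> int64, writer optional; from seq
  latitude: no writer-side match
  owner: string -> string, writer optional; from owner
  addr.verified: bool -> bool, writer optional; from addr.verified
  addr.age: int32 -> int32, writer optional; from addr.age
  addr.payload: bytes -> bytes, writer optional; from addr.payload
  addr.city: no writer-side match
  writer field addr.city has no reader counterpart
  => backward verdict for Ticket: COMPATIBLE, no violations
migrating the Ticket value to v2:
  scores := []
  addr := null (not supplied -> null)
  balance := 0.25
  notes := "delta"
  price := 1.5
  seq := 5
  latitude := -2.5 (no value, default fills)
  owner := null (not supplied -> null)
  => decoded: {"scores": [], "addr": null, "balance": 0.25, "notes": "delta", "price": 1.5, "seq": 5, "latitude": -2.5, "owner": null}
the other Ticket changes do not affect what is asked:
  field city in record Geo: tag 1 changed to 17 -> triggers nothing under Ticket's printed rules — same verdict

backward: COMPATIBLE []; decoded: {"scores": [], "addr": null, "balance": 0.25, "notes": "delta", "price": 1.5, "seq": 5, "latitude": -2.5, "owner": null}


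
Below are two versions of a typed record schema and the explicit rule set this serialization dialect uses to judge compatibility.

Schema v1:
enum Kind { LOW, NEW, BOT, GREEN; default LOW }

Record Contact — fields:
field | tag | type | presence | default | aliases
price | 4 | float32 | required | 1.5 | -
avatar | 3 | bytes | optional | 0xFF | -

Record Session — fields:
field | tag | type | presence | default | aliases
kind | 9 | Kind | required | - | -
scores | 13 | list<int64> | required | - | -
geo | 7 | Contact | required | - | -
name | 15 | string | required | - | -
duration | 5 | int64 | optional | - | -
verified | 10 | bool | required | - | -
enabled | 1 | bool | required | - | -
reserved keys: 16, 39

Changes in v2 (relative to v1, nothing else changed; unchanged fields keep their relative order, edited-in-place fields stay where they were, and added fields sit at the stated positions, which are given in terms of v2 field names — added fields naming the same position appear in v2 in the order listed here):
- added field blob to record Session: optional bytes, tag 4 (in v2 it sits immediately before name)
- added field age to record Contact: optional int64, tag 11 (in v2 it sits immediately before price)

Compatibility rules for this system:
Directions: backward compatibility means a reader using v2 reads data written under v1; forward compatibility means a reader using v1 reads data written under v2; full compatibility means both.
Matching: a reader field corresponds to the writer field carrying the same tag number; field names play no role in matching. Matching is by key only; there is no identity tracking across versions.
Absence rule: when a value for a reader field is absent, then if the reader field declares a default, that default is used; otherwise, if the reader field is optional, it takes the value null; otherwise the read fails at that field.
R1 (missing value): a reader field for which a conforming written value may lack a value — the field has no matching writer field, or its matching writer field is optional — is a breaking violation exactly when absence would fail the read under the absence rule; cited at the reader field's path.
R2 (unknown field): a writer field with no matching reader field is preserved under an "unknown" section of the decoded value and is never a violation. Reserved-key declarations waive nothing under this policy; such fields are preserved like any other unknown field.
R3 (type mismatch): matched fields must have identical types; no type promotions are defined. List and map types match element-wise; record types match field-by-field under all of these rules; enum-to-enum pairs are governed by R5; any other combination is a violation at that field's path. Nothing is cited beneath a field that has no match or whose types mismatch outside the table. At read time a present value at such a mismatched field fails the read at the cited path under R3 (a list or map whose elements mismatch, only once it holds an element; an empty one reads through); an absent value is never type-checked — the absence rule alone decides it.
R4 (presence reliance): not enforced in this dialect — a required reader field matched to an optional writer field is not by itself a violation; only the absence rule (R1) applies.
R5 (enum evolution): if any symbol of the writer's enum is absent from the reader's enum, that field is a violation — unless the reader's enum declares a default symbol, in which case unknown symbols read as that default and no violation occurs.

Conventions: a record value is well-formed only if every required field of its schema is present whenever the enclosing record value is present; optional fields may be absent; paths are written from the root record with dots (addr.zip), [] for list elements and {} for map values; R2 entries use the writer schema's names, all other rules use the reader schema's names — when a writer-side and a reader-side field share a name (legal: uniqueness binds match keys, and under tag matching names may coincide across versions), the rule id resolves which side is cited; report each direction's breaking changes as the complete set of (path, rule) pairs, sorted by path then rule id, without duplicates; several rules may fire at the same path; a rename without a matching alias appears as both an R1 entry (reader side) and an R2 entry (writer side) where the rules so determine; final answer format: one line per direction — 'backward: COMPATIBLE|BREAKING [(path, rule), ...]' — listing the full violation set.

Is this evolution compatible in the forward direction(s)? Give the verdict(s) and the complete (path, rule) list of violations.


forward: COMPATIBLE []

arrows below run writer -> reader for Session
forward for Session (reader v1, writer v2):
  Kind -> Kind, writer required: kind aligns to kind
  list<int64> -> list<int64>, writer required: scores aligns to scores
  Contact -> Contact, writer required: geo aligns to geo
  string -> string, writer required: name aligns to name
  int64 -> int64, writer optional: duration aligns to duration
  bool -> bool, writer required: verified aligns to verified
  bool -> bool, writer required: enabled aligns to enabled
  writer field blob has no reader counterpart
  float32 -> float32, writer required: geo.price aligns to geo.price
  bytes -> bytes, writer optional: geo.avatar aligns to geo.avatar
  writer field geo.age has no reader counterpart
  => forward verdict for Session: COMPATIBLE, no violations
checking off the Session differences that do not matter here:
  added field age to record Contact: optional int64, tag 11 (in v2 it sits immediately before price) -> no rule fires on it in Session's dialect; the asked verdict holds
  added field blob to record Session: optional bytes, tag 4 (in v2 it sits immediately before name) -> no rule fires on it in Session's dialect; the asked verdict holds


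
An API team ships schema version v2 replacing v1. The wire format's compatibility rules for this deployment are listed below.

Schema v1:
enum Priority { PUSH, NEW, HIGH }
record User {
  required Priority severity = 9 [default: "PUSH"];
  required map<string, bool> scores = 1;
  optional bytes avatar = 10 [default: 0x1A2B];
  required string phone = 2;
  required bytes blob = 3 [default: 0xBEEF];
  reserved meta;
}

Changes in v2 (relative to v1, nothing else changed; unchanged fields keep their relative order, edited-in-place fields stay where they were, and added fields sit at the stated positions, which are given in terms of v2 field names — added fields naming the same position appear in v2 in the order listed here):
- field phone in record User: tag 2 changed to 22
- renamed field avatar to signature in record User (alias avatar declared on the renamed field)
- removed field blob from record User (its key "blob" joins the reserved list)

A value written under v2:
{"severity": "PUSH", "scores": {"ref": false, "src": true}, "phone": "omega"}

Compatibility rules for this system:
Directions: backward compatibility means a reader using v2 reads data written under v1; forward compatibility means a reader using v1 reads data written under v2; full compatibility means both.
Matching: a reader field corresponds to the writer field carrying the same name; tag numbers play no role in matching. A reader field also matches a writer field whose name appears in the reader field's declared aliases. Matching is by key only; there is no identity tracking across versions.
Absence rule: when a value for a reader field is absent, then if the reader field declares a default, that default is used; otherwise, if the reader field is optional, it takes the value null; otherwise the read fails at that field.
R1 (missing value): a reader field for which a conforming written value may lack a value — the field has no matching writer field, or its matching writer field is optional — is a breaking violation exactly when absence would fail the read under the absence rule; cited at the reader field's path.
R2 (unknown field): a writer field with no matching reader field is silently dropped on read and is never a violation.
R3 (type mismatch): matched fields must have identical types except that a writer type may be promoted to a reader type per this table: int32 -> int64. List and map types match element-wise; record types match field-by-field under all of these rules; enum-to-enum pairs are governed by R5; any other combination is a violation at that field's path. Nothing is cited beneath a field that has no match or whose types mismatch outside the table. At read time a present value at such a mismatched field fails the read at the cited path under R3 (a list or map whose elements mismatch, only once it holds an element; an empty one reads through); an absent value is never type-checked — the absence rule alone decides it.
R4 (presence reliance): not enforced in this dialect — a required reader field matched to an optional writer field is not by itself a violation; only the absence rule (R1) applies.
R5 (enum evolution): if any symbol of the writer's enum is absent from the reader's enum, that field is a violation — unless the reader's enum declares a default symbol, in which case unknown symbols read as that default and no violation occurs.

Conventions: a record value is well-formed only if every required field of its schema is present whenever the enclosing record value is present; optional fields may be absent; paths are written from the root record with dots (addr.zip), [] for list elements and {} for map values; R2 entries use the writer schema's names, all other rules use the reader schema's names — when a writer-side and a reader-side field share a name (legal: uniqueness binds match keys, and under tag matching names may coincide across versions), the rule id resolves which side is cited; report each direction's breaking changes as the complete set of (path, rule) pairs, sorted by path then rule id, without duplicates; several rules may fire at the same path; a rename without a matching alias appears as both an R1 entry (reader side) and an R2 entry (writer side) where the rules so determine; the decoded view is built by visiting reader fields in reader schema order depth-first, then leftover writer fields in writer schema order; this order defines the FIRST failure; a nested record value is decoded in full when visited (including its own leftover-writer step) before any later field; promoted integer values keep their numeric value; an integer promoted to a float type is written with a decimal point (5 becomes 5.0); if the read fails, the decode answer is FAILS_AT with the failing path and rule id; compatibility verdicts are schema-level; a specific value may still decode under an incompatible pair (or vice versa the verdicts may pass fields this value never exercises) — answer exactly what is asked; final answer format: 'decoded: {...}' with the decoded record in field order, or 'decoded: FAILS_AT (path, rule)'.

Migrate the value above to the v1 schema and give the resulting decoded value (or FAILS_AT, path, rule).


each type pair in User: writer, then reader
decode (reader v1):
  severity := "PUSH"
  scores := {"ref": false, "src": true}
  avatar := 0x1A2B (absent -> default)
  phone := "omega"
  blob := 0xBEEF (absent -> default)
  => decoded: {"severity": "PUSH", "scores": {"ref": false, "src": true}, "avatar": 0x1A2B, "phone": "omega", "blob": 0xBEEF}
diffs on User not affecting the asked answer:
  field phone in record User: tag 2 changed to 22 -> inert under this dialect — no rule fires on User and the result does not move
  renamed field avatar to signature in record User (alias avatar declared on the renamed field) -> inert under this dialect — no rule fires on User and the result does not move
  removed field blob from record User (its key "blob" joins the reserved list) -> inert under this dialect — no rule fires on User and the result does not move

decoded: {"severity": "PUSH", "scores": {"ref": false, "src": true}, "avatar": 0x1A2B, "phone": "omega", "blob": 0xBEEF}


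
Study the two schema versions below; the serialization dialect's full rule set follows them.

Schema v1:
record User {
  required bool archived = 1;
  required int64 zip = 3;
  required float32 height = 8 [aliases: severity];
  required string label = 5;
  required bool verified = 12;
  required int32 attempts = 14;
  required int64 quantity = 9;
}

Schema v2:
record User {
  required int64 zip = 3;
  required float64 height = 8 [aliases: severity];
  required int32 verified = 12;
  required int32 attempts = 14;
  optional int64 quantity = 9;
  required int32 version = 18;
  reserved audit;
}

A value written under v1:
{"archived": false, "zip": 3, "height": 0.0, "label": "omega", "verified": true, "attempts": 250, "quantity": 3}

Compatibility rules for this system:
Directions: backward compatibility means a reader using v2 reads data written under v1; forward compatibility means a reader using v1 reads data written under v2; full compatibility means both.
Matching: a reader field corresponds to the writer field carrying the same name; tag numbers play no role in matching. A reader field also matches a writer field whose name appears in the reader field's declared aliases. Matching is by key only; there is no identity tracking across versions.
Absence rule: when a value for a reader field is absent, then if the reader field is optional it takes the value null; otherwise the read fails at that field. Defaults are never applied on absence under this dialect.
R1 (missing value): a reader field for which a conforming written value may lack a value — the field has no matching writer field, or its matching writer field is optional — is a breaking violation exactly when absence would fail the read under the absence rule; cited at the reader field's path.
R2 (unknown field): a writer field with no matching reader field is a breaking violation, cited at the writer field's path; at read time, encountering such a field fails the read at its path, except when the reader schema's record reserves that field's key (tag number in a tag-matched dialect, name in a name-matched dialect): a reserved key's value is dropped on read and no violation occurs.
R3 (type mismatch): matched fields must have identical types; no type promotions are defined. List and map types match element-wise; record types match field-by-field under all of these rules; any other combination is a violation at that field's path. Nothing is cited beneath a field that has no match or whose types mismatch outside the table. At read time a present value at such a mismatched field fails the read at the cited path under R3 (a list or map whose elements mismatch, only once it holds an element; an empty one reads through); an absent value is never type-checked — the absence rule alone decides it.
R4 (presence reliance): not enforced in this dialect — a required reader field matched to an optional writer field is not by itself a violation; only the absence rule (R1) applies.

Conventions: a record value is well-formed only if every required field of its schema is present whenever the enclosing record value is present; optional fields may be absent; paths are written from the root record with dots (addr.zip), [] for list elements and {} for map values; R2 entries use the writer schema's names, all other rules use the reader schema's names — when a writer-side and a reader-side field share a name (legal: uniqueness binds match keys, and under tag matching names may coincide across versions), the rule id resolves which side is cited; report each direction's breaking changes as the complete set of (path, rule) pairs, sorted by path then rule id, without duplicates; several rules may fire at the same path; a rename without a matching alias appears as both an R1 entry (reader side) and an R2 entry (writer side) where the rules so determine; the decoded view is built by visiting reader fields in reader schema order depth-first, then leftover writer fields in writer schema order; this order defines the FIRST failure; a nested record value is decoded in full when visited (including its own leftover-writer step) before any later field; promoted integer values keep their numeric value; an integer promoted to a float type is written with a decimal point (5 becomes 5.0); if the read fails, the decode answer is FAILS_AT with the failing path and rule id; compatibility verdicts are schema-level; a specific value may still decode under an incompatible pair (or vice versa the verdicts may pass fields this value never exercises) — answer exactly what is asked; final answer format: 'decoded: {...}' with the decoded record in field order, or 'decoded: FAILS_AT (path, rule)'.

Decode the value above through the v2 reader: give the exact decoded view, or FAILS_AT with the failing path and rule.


the writer's type comes first in each User pair
migrating the User value to v2:
  zip := 3
  read fails at height under R3
  => FAILS_AT (height, R3)
diffs on User not affecting the asked answer:
  removed field label from record User -> shifts the User verdicts, not this decode
  field verified in record User: type bool changed to int32 -> shifts the User verdicts, not this decode
  added field version to record User: required int32, tag 18 (in v2 it sits last) -> shifts the User verdicts, not this decode
  removed field archived from record User -> shifts the User verdicts, not this decode
  field quantity in record User: required changed to optional -> shifts the User verdicts, not this decode

decoded: FAILS_AT (height, R3)


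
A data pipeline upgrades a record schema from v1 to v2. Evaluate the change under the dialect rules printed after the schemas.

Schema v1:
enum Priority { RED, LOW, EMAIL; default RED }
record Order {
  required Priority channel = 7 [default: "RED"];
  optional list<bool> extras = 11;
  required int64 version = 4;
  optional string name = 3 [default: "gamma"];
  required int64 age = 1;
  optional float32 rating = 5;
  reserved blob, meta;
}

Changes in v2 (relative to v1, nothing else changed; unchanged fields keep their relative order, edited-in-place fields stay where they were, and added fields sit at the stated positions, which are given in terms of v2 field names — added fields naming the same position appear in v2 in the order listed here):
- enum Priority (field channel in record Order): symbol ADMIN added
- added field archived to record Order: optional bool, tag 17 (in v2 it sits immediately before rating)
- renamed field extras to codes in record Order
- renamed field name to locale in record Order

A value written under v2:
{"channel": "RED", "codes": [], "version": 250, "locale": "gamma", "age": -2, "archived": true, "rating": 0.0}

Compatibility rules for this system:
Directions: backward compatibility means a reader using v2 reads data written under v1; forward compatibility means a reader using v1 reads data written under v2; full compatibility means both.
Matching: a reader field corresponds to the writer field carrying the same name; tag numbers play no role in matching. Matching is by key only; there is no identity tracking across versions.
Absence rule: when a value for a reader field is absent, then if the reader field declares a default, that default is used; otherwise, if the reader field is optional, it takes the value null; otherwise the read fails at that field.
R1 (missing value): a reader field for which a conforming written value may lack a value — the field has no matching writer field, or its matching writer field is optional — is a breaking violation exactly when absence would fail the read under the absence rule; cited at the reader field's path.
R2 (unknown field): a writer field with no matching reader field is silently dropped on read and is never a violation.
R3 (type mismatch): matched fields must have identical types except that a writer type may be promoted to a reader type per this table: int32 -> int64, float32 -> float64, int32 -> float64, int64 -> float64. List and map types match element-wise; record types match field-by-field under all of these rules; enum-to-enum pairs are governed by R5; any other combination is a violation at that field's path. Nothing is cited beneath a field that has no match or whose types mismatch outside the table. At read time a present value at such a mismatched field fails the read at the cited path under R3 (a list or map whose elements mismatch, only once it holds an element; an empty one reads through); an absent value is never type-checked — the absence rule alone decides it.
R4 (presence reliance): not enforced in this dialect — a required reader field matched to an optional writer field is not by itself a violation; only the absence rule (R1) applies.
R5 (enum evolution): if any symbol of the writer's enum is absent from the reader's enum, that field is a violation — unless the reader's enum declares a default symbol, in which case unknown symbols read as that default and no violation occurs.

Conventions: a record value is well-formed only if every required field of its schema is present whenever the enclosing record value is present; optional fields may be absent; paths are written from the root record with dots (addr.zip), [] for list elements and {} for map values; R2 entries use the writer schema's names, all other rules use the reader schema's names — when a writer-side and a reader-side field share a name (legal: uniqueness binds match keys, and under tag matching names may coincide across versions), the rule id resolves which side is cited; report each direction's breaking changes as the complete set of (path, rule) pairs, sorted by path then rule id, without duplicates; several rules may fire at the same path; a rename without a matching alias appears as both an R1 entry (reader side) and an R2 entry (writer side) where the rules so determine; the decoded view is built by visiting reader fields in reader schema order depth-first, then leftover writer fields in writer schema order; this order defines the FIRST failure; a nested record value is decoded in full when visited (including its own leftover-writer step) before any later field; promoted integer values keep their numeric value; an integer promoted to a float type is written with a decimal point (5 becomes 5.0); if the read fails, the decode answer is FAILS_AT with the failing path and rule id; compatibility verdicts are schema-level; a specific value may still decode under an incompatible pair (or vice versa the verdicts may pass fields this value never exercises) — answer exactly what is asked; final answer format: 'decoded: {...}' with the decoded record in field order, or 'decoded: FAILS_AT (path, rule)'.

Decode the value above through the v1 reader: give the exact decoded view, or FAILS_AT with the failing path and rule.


decoded: {"channel": "RED", "extras": null, "version": 250, "name": "gamma", "age": -2, "rating": 0.0}

each type pair in Order: writer, then reader
decoding the Order value with the v1 reader:
  channel := "RED"
  extras := null (not supplied -> null)
  version := 250
  name := "gamma" (no value, default fills)
  age := -2
  rating := 0.0
  writer codes: unmatched, discarded
  writer locale: unmatched, discarded
  writer archived: unmatched, discarded
  => decoded: {"channel": "RED", "extras": null, "version": 250, "name": "gamma", "age": -2, "rating": 0.0}
the rest of the Order diff is inert for this question:
  enum Priority (field channel in record Order): symbol ADMIN added -> inert under this dialect — no rule fires on Order and the result does not move
  added field archived to record Order: optional bool, tag 17 (in v2 it sits immediately before rating) -> inert under this dialect — no rule fires on Order and the result does not move
  renamed field name to locale in record Order -> inert under this dialect — no rule fires on Order and the result does not move


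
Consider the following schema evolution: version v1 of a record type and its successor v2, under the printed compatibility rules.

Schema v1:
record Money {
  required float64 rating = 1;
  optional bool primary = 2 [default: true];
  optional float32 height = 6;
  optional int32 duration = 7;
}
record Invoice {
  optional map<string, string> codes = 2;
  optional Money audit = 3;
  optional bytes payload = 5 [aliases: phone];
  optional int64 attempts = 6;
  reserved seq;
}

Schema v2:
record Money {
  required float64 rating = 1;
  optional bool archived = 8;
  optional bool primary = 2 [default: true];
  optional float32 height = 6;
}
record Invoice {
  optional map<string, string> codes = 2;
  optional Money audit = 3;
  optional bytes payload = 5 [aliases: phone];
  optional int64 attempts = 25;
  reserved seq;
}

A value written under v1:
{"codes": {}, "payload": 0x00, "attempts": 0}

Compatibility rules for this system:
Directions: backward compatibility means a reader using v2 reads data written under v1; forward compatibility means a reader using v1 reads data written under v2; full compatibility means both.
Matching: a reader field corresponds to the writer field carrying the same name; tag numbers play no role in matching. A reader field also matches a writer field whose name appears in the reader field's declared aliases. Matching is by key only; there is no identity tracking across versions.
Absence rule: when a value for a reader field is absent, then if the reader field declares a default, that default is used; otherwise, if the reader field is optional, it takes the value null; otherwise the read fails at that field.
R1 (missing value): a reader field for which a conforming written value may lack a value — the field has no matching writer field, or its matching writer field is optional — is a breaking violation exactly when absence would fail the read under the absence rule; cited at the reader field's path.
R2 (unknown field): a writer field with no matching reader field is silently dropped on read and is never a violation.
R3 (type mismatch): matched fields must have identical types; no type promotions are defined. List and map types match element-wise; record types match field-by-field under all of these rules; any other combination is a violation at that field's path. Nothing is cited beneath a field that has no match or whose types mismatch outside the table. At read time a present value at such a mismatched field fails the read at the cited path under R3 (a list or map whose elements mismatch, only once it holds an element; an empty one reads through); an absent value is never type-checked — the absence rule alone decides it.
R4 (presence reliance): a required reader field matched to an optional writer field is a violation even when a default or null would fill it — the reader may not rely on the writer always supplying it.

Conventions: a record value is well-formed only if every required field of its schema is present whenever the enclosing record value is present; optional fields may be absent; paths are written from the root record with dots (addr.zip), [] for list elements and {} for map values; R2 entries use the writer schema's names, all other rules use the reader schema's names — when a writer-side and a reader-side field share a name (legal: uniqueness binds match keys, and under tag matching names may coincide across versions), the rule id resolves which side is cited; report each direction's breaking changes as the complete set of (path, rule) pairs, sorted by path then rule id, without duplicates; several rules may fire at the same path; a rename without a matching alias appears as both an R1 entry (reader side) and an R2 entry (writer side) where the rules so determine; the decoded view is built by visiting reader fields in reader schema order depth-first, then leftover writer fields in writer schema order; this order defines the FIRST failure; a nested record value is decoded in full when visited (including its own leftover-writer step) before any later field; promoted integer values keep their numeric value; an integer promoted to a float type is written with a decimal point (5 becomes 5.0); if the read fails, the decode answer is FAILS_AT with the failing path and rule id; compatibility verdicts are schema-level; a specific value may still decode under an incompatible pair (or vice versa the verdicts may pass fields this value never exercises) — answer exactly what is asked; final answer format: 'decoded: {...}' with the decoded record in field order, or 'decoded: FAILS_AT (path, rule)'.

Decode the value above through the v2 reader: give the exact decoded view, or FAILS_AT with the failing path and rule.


in Invoice below, arrows point writer -> reader
decode walk for Invoice under reader schema v2:
  codes := {}
  audit := null (missing; optional => null)
  payload := 0x00
  attempts := 0
  => decoded: {"codes": {}, "audit": null, "payload": 0x00, "attempts": 0}
checking off the Invoice differences that do not matter here:
  added field archived to record Money: optional bool, tag 8 (in v2 it sits immediately before primary) -> fires no rule on Invoice under this dialect and leaves the result unchanged
  field attempts in record Invoice: tag 6 changed to 25 -> fires no rule on Invoice under this dialect and leaves the result unchanged
  removed field duration from record Money -> fires no rule on Invoice under this dialect and leaves the result unchanged

decoded: {"codes": {}, "audit": null, "payload": 0x00, "attempts": 0}
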